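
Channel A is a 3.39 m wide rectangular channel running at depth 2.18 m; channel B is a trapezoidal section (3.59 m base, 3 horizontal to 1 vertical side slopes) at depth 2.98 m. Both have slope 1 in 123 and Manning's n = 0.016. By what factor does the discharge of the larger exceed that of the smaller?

7.32

Channel A: Flow area A = b·y = 3.39 × 2.18 = 7.39 m². Wetted perimeter P = b + 2y = 3.39 + 2×2.18 = 7.75 m. Hydraulic radius R = A/P = 7.39/7.75 = 0.9536 m. Q_A = (1/0.016)·7.39·0.9536^(2/3)·√0.00813 = 40.35 m³/s.
Channel B: With bottom width b = 3.59 m and side slope z = 3: A = (b + zy)y = (3.59 + 3×2.98)×2.98 = 37.34 m²; P = b + 2y√(1+z²) = 3.59 + 2×2.98×3.162 = 22.44 m. Hydraulic radius R = A/P = 37.34/22.44 = 1.664 m. Q_B = (1/0.016)·37.34·1.664^(2/3)·√0.00813 = 295.5 m³/s.
The larger discharge is 295.5 m³/s and the smaller is 40.35 m³/s; the ratio is 7.32.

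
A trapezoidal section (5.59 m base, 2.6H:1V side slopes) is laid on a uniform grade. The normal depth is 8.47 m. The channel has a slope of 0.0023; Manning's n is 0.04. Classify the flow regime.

subcritical

With bottom width b = 5.59 m and side slope z = 2.6: A = (b + zy)y = (5.59 + 2.6×8.47)×8.47 = 233.9 m²; P = b + 2y√(1+z²) = 5.59 + 2×8.47×2.786 = 52.78 m.
Hydraulic radius R = A/P = 233.9/52.78 = 4.431 m.
V = (1/n) R^(2/3) √S = (1/0.04) × 4.431^(2/3) × √0.0023 = 3.235 m/s. Hydraulic depth D_h = A/T = 233.9/49.63 = 4.712 m.
Froude number Fr = V/√(g·D_h) = 3.235/√(9.81×4.712) = 0.476, which is less than 1, so the flow is subcritical.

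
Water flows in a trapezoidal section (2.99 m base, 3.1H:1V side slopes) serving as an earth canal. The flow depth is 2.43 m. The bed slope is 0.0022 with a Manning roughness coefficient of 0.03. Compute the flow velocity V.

V = 1.92 m/s

With bottom width b = 2.99 m and side slope z = 3.1: A = (b + zy)y = (2.99 + 3.1×2.43)×2.43 = 25.57 m²; P = b + 2y√(1+z²) = 2.99 + 2×2.43×3.257 = 18.82 m.
Hydraulic radius R = A/P = 25.57/18.82 = 1.359 m.
From Manning's equation, V = (1/n) R^(2/3) S^(1/2) = (1/0.03) × 1.359^(2/3) × 0.0022^(1/2) = 1.92 m/s.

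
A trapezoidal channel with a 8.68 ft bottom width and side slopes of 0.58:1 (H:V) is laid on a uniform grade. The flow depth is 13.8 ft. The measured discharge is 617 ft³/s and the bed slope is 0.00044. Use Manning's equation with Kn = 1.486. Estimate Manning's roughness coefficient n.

n = 0.037

With bottom width b = 8.68 ft and side slope z = 0.58: A = (b + zy)y = (8.68 + 0.58×13.8)×13.8 = 230.2 ft²; P = b + 2y√(1+z²) = 8.68 + 2×13.8×1.156 = 40.59 ft.
Hydraulic radius R = A/P = 230.2/40.59 = 5.673 ft.
Rearranging Manning's equation: n = (1.486/Q) A R^(2/3) S^(1/2) = (1.486/617) × 230.2 × 5.673^(2/3) × √0.00044 = 0.037.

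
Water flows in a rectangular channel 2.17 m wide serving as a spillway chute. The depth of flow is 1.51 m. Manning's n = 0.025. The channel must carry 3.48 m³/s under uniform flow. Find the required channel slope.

Flow area A = b·y = 2.17 × 1.51 = 3.277 m². Wetted perimeter P = b + 2y = 2.17 + 2×1.51 = 5.19 m.
Hydraulic radius R = A/P = 3.277/5.19 = 0.6313 m.
From Manning's equation, S = [nQ / (1 A R^(2/3))]² = [0.025 × 3.48 / (1 × 3.277 × 0.6313^(2/3))]² = 0.0013.

S = 0.0013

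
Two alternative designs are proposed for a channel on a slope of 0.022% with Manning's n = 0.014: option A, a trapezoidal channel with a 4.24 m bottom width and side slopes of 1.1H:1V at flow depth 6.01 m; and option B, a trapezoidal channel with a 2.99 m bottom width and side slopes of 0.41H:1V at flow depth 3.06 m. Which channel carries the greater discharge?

Channel A: With bottom width b = 4.24 m and side slope z = 1.1: A = (b + zy)y = (4.24 + 1.1×6.01)×6.01 = 65.21 m²; P = b + 2y√(1+z²) = 4.24 + 2×6.01×1.487 = 22.11 m. Hydraulic radius R = A/P = 65.21/22.11 = 2.95 m. Q_A = (1/0.014)·65.21·2.95^(2/3)·√0.00022 = 142.1 m³/s.
Channel B: With bottom width b = 2.99 m and side slope z = 0.41: A = (b + zy)y = (2.99 + 0.41×3.06)×3.06 = 12.99 m²; P = b + 2y√(1+z²) = 2.99 + 2×3.06×1.081 = 9.604 m. Hydraulic radius R = A/P = 12.99/9.604 = 1.352 m. Q_B = (1/0.014)·12.99·1.352^(2/3)·√0.00022 = 16.83 m³/s.
Q_A = 142.1 m³/s vs Q_B = 16.83 m³/s, so channel A carries more.

channel A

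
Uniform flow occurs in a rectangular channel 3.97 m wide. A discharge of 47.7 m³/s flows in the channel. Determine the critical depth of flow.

y_c = 2.45 m

For a rectangular channel, critical depth y_c = (q²/g)^(1/3) where q = Q/b = 47.7/3.97 = 12.02 m²/s.
So y_c = (12.02²/9.81)^(1/3) = 2.45 m.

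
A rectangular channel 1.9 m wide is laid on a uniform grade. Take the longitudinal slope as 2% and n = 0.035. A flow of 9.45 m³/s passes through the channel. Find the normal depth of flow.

y_n = 1.71 m

Manning's equation rearranged: A R^(2/3) = nQ / (1·√S) = 0.035 × 9.45 / (√0.02) = 2.339.
At y = 1.92 m: A R^(2/3) = 2.697 — over.
At y = 1.71 m: A R^(2/3) = 2.339 — matches.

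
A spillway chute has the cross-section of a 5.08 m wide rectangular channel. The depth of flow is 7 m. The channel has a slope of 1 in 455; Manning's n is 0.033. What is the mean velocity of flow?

Flow area A = b·y = 5.08 × 7 = 35.56 m². Wetted perimeter P = b + 2y = 5.08 + 2×7 = 19.08 m.
Hydraulic radius R = A/P = 35.56/19.08 = 1.864 m.
From Manning's equation, V = (1/n) R^(2/3) S^(1/2) = (1/0.033) × 1.864^(2/3) × 0.002198^(1/2) = 2.15 m/s.

V = 2.15 m/s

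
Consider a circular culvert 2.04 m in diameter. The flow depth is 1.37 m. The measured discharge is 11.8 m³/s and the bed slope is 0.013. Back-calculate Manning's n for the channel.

For a circular section of diameter D = 2.04 m at depth y = 1.37 m, the central angle is θ = 2 arccos(1 − 2y/D) = 3.842 rad. Then A = (D²/8)(θ − sin θ) = 2.334 m² and P = Dθ/2 = 3.919 m.
Hydraulic radius R = A/P = 2.334/3.919 = 0.5956 m.
Rearranging Manning's equation: n = (1/Q) A R^(2/3) S^(1/2) = (1/11.8) × 2.334 × 0.5956^(2/3) × √0.013 = 0.016.

n = 0.016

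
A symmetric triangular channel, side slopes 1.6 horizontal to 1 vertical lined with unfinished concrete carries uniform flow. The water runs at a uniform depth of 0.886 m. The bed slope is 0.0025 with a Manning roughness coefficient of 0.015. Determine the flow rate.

For a triangular section with side slope z = 1.6: A = zy² = 1.6×0.886² = 1.256 m²; P = 2y√(1+z²) = 2×0.886×1.887 = 3.343 m.
Hydraulic radius R = A/P = 1.256/3.343 = 0.3757 m.
Manning's equation: Q = (1/n) A R^(2/3) S^(1/2) = (1/0.015) × 1.256 × 0.3757^(2/3) × 0.0025^(1/2) = 2.18 m³/s.

Q = 2.18 m³/s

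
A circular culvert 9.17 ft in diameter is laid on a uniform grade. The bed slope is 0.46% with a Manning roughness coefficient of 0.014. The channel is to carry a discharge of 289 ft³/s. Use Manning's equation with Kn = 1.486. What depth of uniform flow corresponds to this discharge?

Manning's equation rearranged: A R^(2/3) = nQ / (1.486·√S) = 0.014 × 289 / (1.486 × √0.0046) = 40.14.
At y = 4.04 ft: A R^(2/3) = 46.06 — high.
At y = 2.95 ft: A R^(2/3) = 25.72 — low.
At y = 3.74 ft: A R^(2/3) = 40.09 — ≈ 40.14.

y_n = 3.74 ft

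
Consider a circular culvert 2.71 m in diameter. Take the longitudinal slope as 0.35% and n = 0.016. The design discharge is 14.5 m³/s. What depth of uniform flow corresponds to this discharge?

y_n = 1.98 m

Manning's equation rearranged: A R^(2/3) = nQ / (1·√S) = 0.016 × 14.5 / (√0.0035) = 3.922.
Try y = 1.49 m: A R^(2/3) = 2.605 — short.
Try y = 2.29 m: A R^(2/3) = 4.564 — over.
Try y = 1.98 m: A R^(2/3) = 3.933 — matches.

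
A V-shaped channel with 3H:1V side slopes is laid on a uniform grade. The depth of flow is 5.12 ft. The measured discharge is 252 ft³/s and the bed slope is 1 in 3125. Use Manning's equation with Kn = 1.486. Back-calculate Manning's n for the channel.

For a triangular section with side slope z = 3: A = zy² = 3×5.12² = 78.64 ft²; P = 2y√(1+z²) = 2×5.12×3.162 = 32.38 ft.
Hydraulic radius R = A/P = 78.64/32.38 = 2.429 ft.
Rearranging Manning's equation: n = (1.486/Q) A R^(2/3) S^(1/2) = (1.486/252) × 78.64 × 2.429^(2/3) × √0.00032 = 0.015.

n = 0.015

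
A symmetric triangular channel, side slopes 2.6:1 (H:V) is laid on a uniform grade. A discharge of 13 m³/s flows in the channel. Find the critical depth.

At critical depth, Q² T / (g A³) = 1, i.e. A³/T = Q²/g = 13²/9.81 = 17.23.
Try y = 1.05 m: A³/T = 4.314 — too small.
Try y = 1.72 m: A³/T = 50.88 — too large.
Try y = 1.39 m: A³/T = 17.54 — matches.

y_c = 1.39 m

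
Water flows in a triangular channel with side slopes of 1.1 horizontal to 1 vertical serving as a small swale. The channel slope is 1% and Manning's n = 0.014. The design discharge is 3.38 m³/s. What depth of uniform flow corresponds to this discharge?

y_n = 0.934 m

Manning's equation rearranged: A R^(2/3) = nQ / (1·√S) = 0.014 × 3.38 / (√0.01) = 0.4732.
At y = 0.777 m: A R^(2/3) = 0.2893 — short.
At y = 0.934 m: A R^(2/3) = 0.4725 — close enough.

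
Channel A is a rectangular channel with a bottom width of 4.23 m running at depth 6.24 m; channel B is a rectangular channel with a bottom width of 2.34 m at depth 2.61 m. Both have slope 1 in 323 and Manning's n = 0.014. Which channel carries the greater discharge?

Channel A: Flow area A = b·y = 4.23 × 6.24 = 26.4 m². Wetted perimeter P = b + 2y = 4.23 + 2×6.24 = 16.71 m. Hydraulic radius R = A/P = 26.4/16.71 = 1.58 m. Q_A = (1/0.014)·26.4·1.58^(2/3)·√0.003096 = 142.3 m³/s.
Channel B: Flow area A = b·y = 2.34 × 2.61 = 6.107 m². Wetted perimeter P = b + 2y = 2.34 + 2×2.61 = 7.56 m. Hydraulic radius R = A/P = 6.107/7.56 = 0.8079 m. Q_B = (1/0.014)·6.107·0.8079^(2/3)·√0.003096 = 21.05 m³/s.
Q_A = 142.3 m³/s vs Q_B = 21.05 m³/s, so channel A carries more.

channel A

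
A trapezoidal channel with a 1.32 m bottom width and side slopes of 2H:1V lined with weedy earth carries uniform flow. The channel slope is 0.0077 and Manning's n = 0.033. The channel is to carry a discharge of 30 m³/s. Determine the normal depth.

Manning's equation rearranged: A R^(2/3) = nQ / (1·√S) = 0.033 × 30 / (√0.0077) = 11.28.
Try y = 2.34 m: A R^(2/3) = 15.78 — too large.
Try y = 1.45 m: A R^(2/3) = 5.203 — too small.
Try y = 2.03 m: A R^(2/3) = 11.28 — ≈ 11.28.

y_n = 2.03 m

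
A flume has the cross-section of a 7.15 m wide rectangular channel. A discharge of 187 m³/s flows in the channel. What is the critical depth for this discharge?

For a rectangular channel, critical depth y_c = (q²/g)^(1/3) where q = Q/b = 187/7.15 = 26.15 m²/s.
So y_c = (26.15²/9.81)^(1/3) = 4.12 m.

y_c = 4.12 m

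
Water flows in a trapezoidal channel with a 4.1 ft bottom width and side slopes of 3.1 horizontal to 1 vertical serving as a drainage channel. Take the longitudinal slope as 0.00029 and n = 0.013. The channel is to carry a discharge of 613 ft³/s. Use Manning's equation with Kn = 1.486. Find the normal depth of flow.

y_n = 6.18 ft

Manning's equation rearranged: A R^(2/3) = nQ / (1.486·√S) = 0.013 × 613 / (1.486 × √0.00029) = 314.9.
Trying y = 6.7 ft: A R^(2/3) = 383.4 — high.
Trying y = 4.24 ft: A R^(2/3) = 127.6 — low.
Trying y = 6.18 ft: A R^(2/3) = 314.7 — close enough.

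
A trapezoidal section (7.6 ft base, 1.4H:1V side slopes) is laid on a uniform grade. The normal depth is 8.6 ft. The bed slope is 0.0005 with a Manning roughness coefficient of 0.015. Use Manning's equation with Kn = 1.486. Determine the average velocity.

V = 6.07 ft/s

With bottom width b = 7.6 ft and side slope z = 1.4: A = (b + zy)y = (7.6 + 1.4×8.6)×8.6 = 168.9 ft²; P = b + 2y√(1+z²) = 7.6 + 2×8.6×1.72 = 37.19 ft.
Hydraulic radius R = A/P = 168.9/37.19 = 4.541 ft.
From Manning's equation, V = (1.486/n) R^(2/3) S^(1/2) = (1.486/0.015) × 4.541^(2/3) × 0.0005^(1/2) = 6.07 ft/s.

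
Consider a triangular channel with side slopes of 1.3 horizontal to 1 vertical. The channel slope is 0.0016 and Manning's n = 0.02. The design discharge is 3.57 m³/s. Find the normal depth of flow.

y_n = 1.42 m

Manning's equation rearranged: A R^(2/3) = nQ / (1·√S) = 0.02 × 3.57 / (√0.0016) = 1.785.
Trying y = 1.65 m: A R^(2/3) = 2.666 — over.
Trying y = 1.09 m: A R^(2/3) = 0.8826 — short.
Trying y = 1.42 m: A R^(2/3) = 1.787 — ≈ 1.785.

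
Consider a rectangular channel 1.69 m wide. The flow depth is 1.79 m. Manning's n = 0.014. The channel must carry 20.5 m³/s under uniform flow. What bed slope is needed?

S = 0.0189

Flow area A = b·y = 1.69 × 1.79 = 3.025 m². Wetted perimeter P = b + 2y = 1.69 + 2×1.79 = 5.27 m.
Hydraulic radius R = A/P = 3.025/5.27 = 0.574 m.
From Manning's equation, S = [nQ / (1 A R^(2/3))]² = [0.014 × 20.5 / (1 × 3.025 × 0.574^(2/3))]² = 0.0189.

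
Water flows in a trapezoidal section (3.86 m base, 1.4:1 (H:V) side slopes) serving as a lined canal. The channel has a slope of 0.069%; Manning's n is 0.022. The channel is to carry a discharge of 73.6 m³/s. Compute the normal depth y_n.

y_n = 3.96 m

Manning's equation rearranged: A R^(2/3) = nQ / (1·√S) = 0.022 × 73.6 / (√0.00069) = 61.64.
Trying y = 4.88 m: A R^(2/3) = 96.79 — over.
Trying y = 3.11 m: A R^(2/3) = 37.16 — short.
Trying y = 3.96 m: A R^(2/3) = 61.64 — matches.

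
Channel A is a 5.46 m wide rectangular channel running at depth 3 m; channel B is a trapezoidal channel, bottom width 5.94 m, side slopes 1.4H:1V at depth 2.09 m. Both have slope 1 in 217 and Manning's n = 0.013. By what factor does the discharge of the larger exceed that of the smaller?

1.12

Channel A: Flow area A = b·y = 5.46 × 3 = 16.38 m². Wetted perimeter P = b + 2y = 5.46 + 2×3 = 11.46 m. Hydraulic radius R = A/P = 16.38/11.46 = 1.429 m. Q_A = (1/0.013)·16.38·1.429^(2/3)·√0.004608 = 108.5 m³/s.
Channel B: With bottom width b = 5.94 m and side slope z = 1.4: A = (b + zy)y = (5.94 + 1.4×2.09)×2.09 = 18.53 m²; P = b + 2y√(1+z²) = 5.94 + 2×2.09×1.72 = 13.13 m. Hydraulic radius R = A/P = 18.53/13.13 = 1.411 m. Q_B = (1/0.013)·18.53·1.411^(2/3)·√0.004608 = 121.7 m³/s.
The larger discharge is 121.7 m³/s and the smaller is 108.5 m³/s; the ratio is 1.12.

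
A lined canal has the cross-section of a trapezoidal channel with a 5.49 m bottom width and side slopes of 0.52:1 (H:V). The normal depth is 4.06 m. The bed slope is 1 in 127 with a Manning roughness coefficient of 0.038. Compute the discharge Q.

With bottom width b = 5.49 m and side slope z = 0.52: A = (b + zy)y = (5.49 + 0.52×4.06)×4.06 = 30.86 m²; P = b + 2y√(1+z²) = 5.49 + 2×4.06×1.127 = 14.64 m.
Hydraulic radius R = A/P = 30.86/14.64 = 2.108 m.
Manning's equation: Q = (1/n) A R^(2/3) S^(1/2) = (1/0.038) × 30.86 × 2.108^(2/3) × 0.007874^(1/2) = 118 m³/s.

Q = 118 m³/s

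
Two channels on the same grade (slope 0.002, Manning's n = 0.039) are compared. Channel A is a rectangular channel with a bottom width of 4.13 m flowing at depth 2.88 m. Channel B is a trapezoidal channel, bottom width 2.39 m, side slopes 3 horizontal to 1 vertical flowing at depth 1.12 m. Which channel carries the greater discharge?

Channel A: Flow area A = b·y = 4.13 × 2.88 = 11.89 m². Wetted perimeter P = b + 2y = 4.13 + 2×2.88 = 9.89 m. Hydraulic radius R = A/P = 11.89/9.89 = 1.203 m. Q_A = (1/0.039)·11.89·1.203^(2/3)·√0.002 = 15.42 m³/s.
Channel B: With bottom width b = 2.39 m and side slope z = 3: A = (b + zy)y = (2.39 + 3×1.12)×1.12 = 6.44 m²; P = b + 2y√(1+z²) = 2.39 + 2×1.12×3.162 = 9.474 m. Hydraulic radius R = A/P = 6.44/9.474 = 0.6798 m. Q_B = (1/0.039)·6.44·0.6798^(2/3)·√0.002 = 5.709 m³/s.
Q_A = 15.42 m³/s vs Q_B = 5.709 m³/s, so channel A carries more.

channel A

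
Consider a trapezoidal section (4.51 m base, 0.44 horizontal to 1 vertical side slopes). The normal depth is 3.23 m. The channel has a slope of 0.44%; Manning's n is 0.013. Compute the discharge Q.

With bottom width b = 4.51 m and side slope z = 0.44: A = (b + zy)y = (4.51 + 0.44×3.23)×3.23 = 19.16 m²; P = b + 2y√(1+z²) = 4.51 + 2×3.23×1.093 = 11.57 m.
Hydraulic radius R = A/P = 19.16/11.57 = 1.656 m.
Manning's equation: Q = (1/n) A R^(2/3) S^(1/2) = (1/0.013) × 19.16 × 1.656^(2/3) × 0.0044^(1/2) = 137 m³/s.

Q = 137 m³/s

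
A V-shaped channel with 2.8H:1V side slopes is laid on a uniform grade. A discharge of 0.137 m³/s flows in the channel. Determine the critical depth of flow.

y_c = 0.218 m

At critical depth, Q² T / (g A³) = 1, i.e. A³/T = Q²/g = 0.137²/9.81 = 0.001913.
At y = 0.267 m: A³/T = 0.005319 — too large.
At y = 0.171 m: A³/T = 0.0005731 — too small.
At y = 0.218 m: A³/T = 0.00193 — matches.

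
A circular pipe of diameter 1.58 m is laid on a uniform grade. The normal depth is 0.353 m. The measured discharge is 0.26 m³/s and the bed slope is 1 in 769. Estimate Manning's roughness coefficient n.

For a circular section of diameter D = 1.58 m at depth y = 0.353 m, the central angle is θ = 2 arccos(1 − 2y/D) = 1.969 rad. Then A = (D²/8)(θ − sin θ) = 0.3269 m² and P = Dθ/2 = 1.556 m.
Hydraulic radius R = A/P = 0.3269/1.556 = 0.2101 m.
Rearranging Manning's equation: n = (1/Q) A R^(2/3) S^(1/2) = (1/0.26) × 0.3269 × 0.2101^(2/3) × √0.0013 = 0.016.

n = 0.016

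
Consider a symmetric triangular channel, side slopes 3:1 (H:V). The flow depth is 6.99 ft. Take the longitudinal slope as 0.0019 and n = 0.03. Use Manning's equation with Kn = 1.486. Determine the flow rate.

Q = 704 ft³/s

For a triangular section with side slope z = 3: A = zy² = 3×6.99² = 146.6 ft²; P = 2y√(1+z²) = 2×6.99×3.162 = 44.21 ft.
Hydraulic radius R = A/P = 146.6/44.21 = 3.316 ft.
Manning's equation: Q = (1.486/n) A R^(2/3) S^(1/2) = (1.486/0.03) × 146.6 × 3.316^(2/3) × 0.0019^(1/2) = 704 ft³/s.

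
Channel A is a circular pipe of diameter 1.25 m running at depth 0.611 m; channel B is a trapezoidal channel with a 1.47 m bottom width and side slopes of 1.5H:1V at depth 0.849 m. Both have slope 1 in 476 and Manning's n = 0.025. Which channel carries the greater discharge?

channel B

Channel A: For a circular section of diameter D = 1.25 m at depth y = 0.611 m, the central angle is θ = 2 arccos(1 − 2y/D) = 3.097 rad. Then A = (D²/8)(θ − sin θ) = 0.5961 m² and P = Dθ/2 = 1.935 m. Hydraulic radius R = A/P = 0.5961/1.935 = 0.308 m. Q_A = (1/0.025)·0.5961·0.308^(2/3)·√0.002101 = 0.4984 m³/s.
Channel B: With bottom width b = 1.47 m and side slope z = 1.5: A = (b + zy)y = (1.47 + 1.5×0.849)×0.849 = 2.329 m²; P = b + 2y√(1+z²) = 1.47 + 2×0.849×1.803 = 4.531 m. Hydraulic radius R = A/P = 2.329/4.531 = 0.5141 m. Q_B = (1/0.025)·2.329·0.5141^(2/3)·√0.002101 = 2.74 m³/s.
Q_A = 0.4984 m³/s vs Q_B = 2.74 m³/s, so channel B carries more.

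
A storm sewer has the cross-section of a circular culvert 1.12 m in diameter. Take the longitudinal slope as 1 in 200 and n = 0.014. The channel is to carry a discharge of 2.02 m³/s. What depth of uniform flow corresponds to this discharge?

y_n = 0.87 m

Manning's equation rearranged: A R^(2/3) = nQ / (1·√S) = 0.014 × 2.02 / (√0.005) = 0.3999.
At y = 0.736 m: A R^(2/3) = 0.3239 — short.
At y = 1.04 m: A R^(2/3) = 0.4533 — over.
At y = 0.87 m: A R^(2/3) = 0.3999 — ≈ 0.3999.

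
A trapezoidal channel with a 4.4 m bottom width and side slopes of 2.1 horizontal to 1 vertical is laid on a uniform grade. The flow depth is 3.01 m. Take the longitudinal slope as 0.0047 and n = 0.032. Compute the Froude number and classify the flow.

subcritical

With bottom width b = 4.4 m and side slope z = 2.1: A = (b + zy)y = (4.4 + 2.1×3.01)×3.01 = 32.27 m²; P = b + 2y√(1+z²) = 4.4 + 2×3.01×2.326 = 18.4 m.
Hydraulic radius R = A/P = 32.27/18.4 = 1.754 m.
V = (1/n) R^(2/3) √S = (1/0.032) × 1.754^(2/3) × √0.0047 = 3.115 m/s. Hydraulic depth D_h = A/T = 32.27/17.04 = 1.894 m.
Froude number Fr = V/√(g·D_h) = 3.115/√(9.81×1.894) = 0.723, which is less than 1, so the flow is subcritical.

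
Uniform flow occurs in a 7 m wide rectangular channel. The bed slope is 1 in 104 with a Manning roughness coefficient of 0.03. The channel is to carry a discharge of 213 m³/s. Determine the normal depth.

Manning's equation rearranged: A R^(2/3) = nQ / (1·√S) = 0.03 × 213 / (√0.009615) = 65.17.
At y = 6.78 m: A R^(2/3) = 82.9 — over.
At y = 4.67 m: A R^(2/3) = 51.9 — short.
At y = 5.59 m: A R^(2/3) = 65.23 — matches.

y_n = 5.59 m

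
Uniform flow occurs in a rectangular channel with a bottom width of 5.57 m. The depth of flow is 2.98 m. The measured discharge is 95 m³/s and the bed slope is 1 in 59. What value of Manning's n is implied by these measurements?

Flow area A = b·y = 5.57 × 2.98 = 16.6 m². Wetted perimeter P = b + 2y = 5.57 + 2×2.98 = 11.53 m.
Hydraulic radius R = A/P = 16.6/11.53 = 1.44 m.
Rearranging Manning's equation: n = (1/Q) A R^(2/3) S^(1/2) = (1/95) × 16.6 × 1.44^(2/3) × √0.01695 = 0.029.

n = 0.029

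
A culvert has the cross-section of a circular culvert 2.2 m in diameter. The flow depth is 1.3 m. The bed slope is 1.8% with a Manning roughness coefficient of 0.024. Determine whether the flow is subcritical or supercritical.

For a circular section of diameter D = 2.2 m at depth y = 1.3 m, the central angle is θ = 2 arccos(1 − 2y/D) = 3.507 rad. Then A = (D²/8)(θ − sin θ) = 2.338 m² and P = Dθ/2 = 3.858 m.
Hydraulic radius R = A/P = 2.338/3.858 = 0.6061 m.
V = (1/n) R^(2/3) √S = (1/0.024) × 0.6061^(2/3) × √0.018 = 4.004 m/s. Hydraulic depth D_h = A/T = 2.338/2.163 = 1.081 m.
Froude number Fr = V/√(g·D_h) = 4.004/√(9.81×1.081) = 1.23, which is greater than 1, so the flow is supercritical.

supercritical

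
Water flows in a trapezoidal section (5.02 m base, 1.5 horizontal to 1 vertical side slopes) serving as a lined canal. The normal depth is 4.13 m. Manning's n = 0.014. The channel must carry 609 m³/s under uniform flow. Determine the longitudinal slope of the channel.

With bottom width b = 5.02 m and side slope z = 1.5: A = (b + zy)y = (5.02 + 1.5×4.13)×4.13 = 46.32 m²; P = b + 2y√(1+z²) = 5.02 + 2×4.13×1.803 = 19.91 m.
Hydraulic radius R = A/P = 46.32/19.91 = 2.326 m.
From Manning's equation, S = [nQ / (1 A R^(2/3))]² = [0.014 × 609 / (1 × 46.32 × 2.326^(2/3))]² = 0.011.

S = 0.011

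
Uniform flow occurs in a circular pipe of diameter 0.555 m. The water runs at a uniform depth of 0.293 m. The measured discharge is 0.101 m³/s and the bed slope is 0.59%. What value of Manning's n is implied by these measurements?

For a circular section of diameter D = 0.555 m at depth y = 0.293 m, the central angle is θ = 2 arccos(1 − 2y/D) = 3.253 rad. Then A = (D²/8)(θ − sin θ) = 0.1296 m² and P = Dθ/2 = 0.9028 m.
Hydraulic radius R = A/P = 0.1296/0.9028 = 0.1435 m.
Rearranging Manning's equation: n = (1/Q) A R^(2/3) S^(1/2) = (1/0.101) × 0.1296 × 0.1435^(2/3) × √0.0059 = 0.027.

n = 0.027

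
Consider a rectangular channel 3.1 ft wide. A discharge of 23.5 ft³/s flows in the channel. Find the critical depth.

For a rectangular channel, critical depth y_c = (q²/g)^(1/3) where q = Q/b = 23.5/3.1 = 7.581 ft²/s.
So y_c = (7.581²/32.2)^(1/3) = 1.21 ft.

y_c = 1.21 ft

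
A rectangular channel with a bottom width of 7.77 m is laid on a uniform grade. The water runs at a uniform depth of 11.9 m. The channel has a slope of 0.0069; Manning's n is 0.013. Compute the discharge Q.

Flow area A = b·y = 7.77 × 11.9 = 92.46 m². Wetted perimeter P = b + 2y = 7.77 + 2×11.9 = 31.57 m.
Hydraulic radius R = A/P = 92.46/31.57 = 2.929 m.
Manning's equation: Q = (1/n) A R^(2/3) S^(1/2) = (1/0.013) × 92.46 × 2.929^(2/3) × 0.0069^(1/2) = 1210 m³/s.

Q = 1210 m³/s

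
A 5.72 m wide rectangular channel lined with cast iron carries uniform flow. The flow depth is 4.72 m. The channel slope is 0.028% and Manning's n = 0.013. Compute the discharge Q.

Flow area A = b·y = 5.72 × 4.72 = 27 m². Wetted perimeter P = b + 2y = 5.72 + 2×4.72 = 15.16 m.
Hydraulic radius R = A/P = 27/15.16 = 1.781 m.
Manning's equation: Q = (1/n) A R^(2/3) S^(1/2) = (1/0.013) × 27 × 1.781^(2/3) × 0.00028^(1/2) = 51.1 m³/s.

Q = 51.1 m³/s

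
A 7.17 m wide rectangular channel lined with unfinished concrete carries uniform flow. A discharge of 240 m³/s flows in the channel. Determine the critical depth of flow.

y_c = 4.85 m

For a rectangular channel, critical depth y_c = (q²/g)^(1/3) where q = Q/b = 240/7.17 = 33.47 m²/s.
So y_c = (33.47²/9.81)^(1/3) = 4.85 m.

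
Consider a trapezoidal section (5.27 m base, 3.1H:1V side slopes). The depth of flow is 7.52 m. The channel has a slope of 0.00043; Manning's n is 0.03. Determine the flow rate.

With bottom width b = 5.27 m and side slope z = 3.1: A = (b + zy)y = (5.27 + 3.1×7.52)×7.52 = 214.9 m²; P = b + 2y√(1+z²) = 5.27 + 2×7.52×3.257 = 54.26 m.
Hydraulic radius R = A/P = 214.9/54.26 = 3.961 m.
Manning's equation: Q = (1/n) A R^(2/3) S^(1/2) = (1/0.03) × 214.9 × 3.961^(2/3) × 0.00043^(1/2) = 372 m³/s.

Q = 372 m³/s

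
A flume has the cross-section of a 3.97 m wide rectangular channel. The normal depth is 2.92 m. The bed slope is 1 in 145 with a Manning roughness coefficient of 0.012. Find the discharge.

Q = 89.7 m³/s

Flow area A = b·y = 3.97 × 2.92 = 11.59 m². Wetted perimeter P = b + 2y = 3.97 + 2×2.92 = 9.81 m.
Hydraulic radius R = A/P = 11.59/9.81 = 1.182 m.
Manning's equation: Q = (1/n) A R^(2/3) S^(1/2) = (1/0.012) × 11.59 × 1.182^(2/3) × 0.006897^(1/2) = 89.7 m³/s.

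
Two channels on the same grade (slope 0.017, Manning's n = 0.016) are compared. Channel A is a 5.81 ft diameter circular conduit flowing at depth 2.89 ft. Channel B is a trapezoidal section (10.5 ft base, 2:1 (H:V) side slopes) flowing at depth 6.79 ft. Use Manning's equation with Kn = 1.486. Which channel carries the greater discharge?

Channel A: For a circular section of diameter D = 5.81 ft at depth y = 2.89 ft, the central angle is θ = 2 arccos(1 − 2y/D) = 3.131 rad. Then A = (D²/8)(θ − sin θ) = 13.17 ft² and P = Dθ/2 = 9.096 ft. Hydraulic radius R = A/P = 13.17/9.096 = 1.448 ft. Q_A = (1.486/0.016)·13.17·1.448^(2/3)·√0.017 = 204.1 ft³/s.
Channel B: With bottom width b = 10.5 ft and side slope z = 2: A = (b + zy)y = (10.5 + 2×6.79)×6.79 = 163.5 ft²; P = b + 2y√(1+z²) = 10.5 + 2×6.79×2.236 = 40.87 ft. Hydraulic radius R = A/P = 163.5/40.87 = 4.001 ft. Q_B = (1.486/0.016)·163.5·4.001^(2/3)·√0.017 = 4990 ft³/s.
Q_A = 204.1 ft³/s vs Q_B = 4990 ft³/s, so channel B carries more.

channel B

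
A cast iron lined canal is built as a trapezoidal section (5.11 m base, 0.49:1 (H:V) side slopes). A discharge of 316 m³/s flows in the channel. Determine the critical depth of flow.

y_c = 5.99 m

At critical depth, Q² T / (g A³) = 1, i.e. A³/T = Q²/g = 316²/9.81 = 10180.
At y = 4.34 m: A³/T = 3309 — short.
At y = 7.27 m: A³/T = 20480 — over.
At y = 5.99 m: A³/T = 10190 — ≈ 10180.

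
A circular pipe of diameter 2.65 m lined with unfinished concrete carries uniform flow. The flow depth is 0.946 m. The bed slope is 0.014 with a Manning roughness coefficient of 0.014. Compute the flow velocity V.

V = 5.47 m/s

For a circular section of diameter D = 2.65 m at depth y = 0.946 m, the central angle is θ = 2 arccos(1 − 2y/D) = 2.561 rad. Then A = (D²/8)(θ − sin θ) = 1.767 m² and P = Dθ/2 = 3.394 m.
Hydraulic radius R = A/P = 1.767/3.394 = 0.5207 m.
From Manning's equation, V = (1/n) R^(2/3) S^(1/2) = (1/0.014) × 0.5207^(2/3) × 0.014^(1/2) = 5.47 m/s.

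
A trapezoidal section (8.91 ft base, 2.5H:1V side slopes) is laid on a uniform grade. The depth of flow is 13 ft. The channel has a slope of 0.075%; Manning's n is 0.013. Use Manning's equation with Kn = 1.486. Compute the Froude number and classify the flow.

subcritical

With bottom width b = 8.91 ft and side slope z = 2.5: A = (b + zy)y = (8.91 + 2.5×13)×13 = 538.3 ft²; P = b + 2y√(1+z²) = 8.91 + 2×13×2.693 = 78.92 ft.
Hydraulic radius R = A/P = 538.3/78.92 = 6.821 ft.
V = (1.486/n) R^(2/3) √S = (1.486/0.013) × 6.821^(2/3) × √0.00075 = 11.26 ft/s. Hydraulic depth D_h = A/T = 538.3/73.91 = 7.284 ft.
Froude number Fr = V/√(g·D_h) = 11.26/√(32.2×7.284) = 0.735, which is less than 1, so the flow is subcritical.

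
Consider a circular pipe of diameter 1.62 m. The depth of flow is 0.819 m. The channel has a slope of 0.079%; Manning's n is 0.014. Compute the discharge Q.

For a circular section of diameter D = 1.62 m at depth y = 0.819 m, the central angle is θ = 2 arccos(1 − 2y/D) = 3.164 rad. Then A = (D²/8)(θ − sin θ) = 1.045 m² and P = Dθ/2 = 2.563 m.
Hydraulic radius R = A/P = 1.045/2.563 = 0.4078 m.
Manning's equation: Q = (1/n) A R^(2/3) S^(1/2) = (1/0.014) × 1.045 × 0.4078^(2/3) × 0.00079^(1/2) = 1.15 m³/s.

Q = 1.15 m³/s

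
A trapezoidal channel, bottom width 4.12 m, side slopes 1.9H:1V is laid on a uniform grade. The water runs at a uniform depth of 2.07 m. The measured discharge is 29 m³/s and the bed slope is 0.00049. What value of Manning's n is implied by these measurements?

With bottom width b = 4.12 m and side slope z = 1.9: A = (b + zy)y = (4.12 + 1.9×2.07)×2.07 = 16.67 m²; P = b + 2y√(1+z²) = 4.12 + 2×2.07×2.147 = 13.01 m.
Hydraulic radius R = A/P = 16.67/13.01 = 1.281 m.
Rearranging Manning's equation: n = (1/Q) A R^(2/3) S^(1/2) = (1/29) × 16.67 × 1.281^(2/3) × √0.00049 = 0.015.

n = 0.015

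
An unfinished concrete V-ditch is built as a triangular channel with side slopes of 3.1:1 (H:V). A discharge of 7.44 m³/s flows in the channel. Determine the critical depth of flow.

y_c = 1.03 m

At critical depth, Q² T / (g A³) = 1, i.e. A³/T = Q²/g = 7.44²/9.81 = 5.643.
Trying y = 0.797 m: A³/T = 1.545 — short.
Trying y = 1.15 m: A³/T = 9.665 — over.
Trying y = 1.03 m: A³/T = 5.57 — ≈ 5.643.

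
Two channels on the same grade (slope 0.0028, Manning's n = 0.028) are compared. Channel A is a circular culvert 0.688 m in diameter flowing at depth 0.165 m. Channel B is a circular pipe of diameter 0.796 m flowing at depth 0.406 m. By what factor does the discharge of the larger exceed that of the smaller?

Channel A: For a circular section of diameter D = 0.688 m at depth y = 0.165 m, the central angle is θ = 2 arccos(1 − 2y/D) = 2.047 rad. Then A = (D²/8)(θ − sin θ) = 0.06854 m² and P = Dθ/2 = 0.7042 m. Hydraulic radius R = A/P = 0.06854/0.7042 = 0.09733 m. Q_A = (1/0.028)·0.06854·0.09733^(2/3)·√0.0028 = 0.02741 m³/s.
Channel B: For a circular section of diameter D = 0.796 m at depth y = 0.406 m, the central angle is θ = 2 arccos(1 − 2y/D) = 3.182 rad. Then A = (D²/8)(θ − sin θ) = 0.2552 m² and P = Dθ/2 = 1.266 m. Hydraulic radius R = A/P = 0.2552/1.266 = 0.2015 m. Q_B = (1/0.028)·0.2552·0.2015^(2/3)·√0.0028 = 0.1658 m³/s.
The larger discharge is 0.1658 m³/s and the smaller is 0.02741 m³/s; the ratio is 6.05.

6.05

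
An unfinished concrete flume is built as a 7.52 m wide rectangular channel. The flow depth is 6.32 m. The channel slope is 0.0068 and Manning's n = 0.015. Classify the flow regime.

supercritical

Flow area A = b·y = 7.52 × 6.32 = 47.53 m². Wetted perimeter P = b + 2y = 7.52 + 2×6.32 = 20.16 m.
Hydraulic radius R = A/P = 47.53/20.16 = 2.357 m.
V = (1/n) R^(2/3) √S = (1/0.015) × 2.357^(2/3) × √0.0068 = 9.738 m/s. Hydraulic depth D_h = A/T = 47.53/7.52 = 6.32 m.
Froude number Fr = V/√(g·D_h) = 9.738/√(9.81×6.32) = 1.24, which is greater than 1, so the flow is supercritical.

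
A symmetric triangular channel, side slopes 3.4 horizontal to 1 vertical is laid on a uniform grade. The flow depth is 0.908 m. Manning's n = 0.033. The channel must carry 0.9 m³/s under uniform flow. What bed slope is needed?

For a triangular section with side slope z = 3.4: A = zy² = 3.4×0.908² = 2.803 m²; P = 2y√(1+z²) = 2×0.908×3.544 = 6.436 m.
Hydraulic radius R = A/P = 2.803/6.436 = 0.4356 m.
From Manning's equation, S = [nQ / (1 A R^(2/3))]² = [0.033 × 0.9 / (1 × 2.803 × 0.4356^(2/3))]² = 0.00034.

S = 0.00034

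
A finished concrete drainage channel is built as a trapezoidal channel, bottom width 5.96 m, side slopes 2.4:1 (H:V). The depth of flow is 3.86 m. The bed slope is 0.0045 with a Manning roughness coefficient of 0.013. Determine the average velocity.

V = 8.88 m/s

With bottom width b = 5.96 m and side slope z = 2.4: A = (b + zy)y = (5.96 + 2.4×3.86)×3.86 = 58.76 m²; P = b + 2y√(1+z²) = 5.96 + 2×3.86×2.6 = 26.03 m.
Hydraulic radius R = A/P = 58.76/26.03 = 2.257 m.
From Manning's equation, V = (1/n) R^(2/3) S^(1/2) = (1/0.013) × 2.257^(2/3) × 0.0045^(1/2) = 8.88 m/s.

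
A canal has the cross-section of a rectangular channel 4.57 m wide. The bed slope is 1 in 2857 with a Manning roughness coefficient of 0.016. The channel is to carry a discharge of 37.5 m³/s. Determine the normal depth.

Manning's equation rearranged: A R^(2/3) = nQ / (1·√S) = 0.016 × 37.5 / (√0.00035) = 32.07.
At y = 4.52 m: A R^(2/3) = 27.28 — low.
At y = 5.16 m: A R^(2/3) = 32.04 — close enough.

y_n = 5.16 m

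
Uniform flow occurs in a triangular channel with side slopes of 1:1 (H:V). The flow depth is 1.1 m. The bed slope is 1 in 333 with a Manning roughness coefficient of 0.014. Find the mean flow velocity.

V = 2.09 m/s

For a triangular section with side slope z = 1: A = zy² = 1×1.1² = 1.21 m²; P = 2y√(1+z²) = 2×1.1×1.414 = 3.111 m.
Hydraulic radius R = A/P = 1.21/3.111 = 0.3889 m.
From Manning's equation, V = (1/n) R^(2/3) S^(1/2) = (1/0.014) × 0.3889^(2/3) × 0.003003^(1/2) = 2.09 m/s.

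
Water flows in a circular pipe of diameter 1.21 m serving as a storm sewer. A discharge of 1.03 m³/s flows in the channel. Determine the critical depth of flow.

At critical depth, Q² T / (g A³) = 1, i.e. A³/T = Q²/g = 1.03²/9.81 = 0.1081.
Try y = 0.644 m: A³/T = 0.1994 — high.
Try y = 0.392 m: A³/T = 0.02966 — low.
Try y = 0.549 m: A³/T = 0.1084 — ≈ 0.1081.

y_c = 0.549 m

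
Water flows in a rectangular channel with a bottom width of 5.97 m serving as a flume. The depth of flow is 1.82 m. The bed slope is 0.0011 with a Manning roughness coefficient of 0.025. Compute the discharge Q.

Flow area A = b·y = 5.97 × 1.82 = 10.87 m². Wetted perimeter P = b + 2y = 5.97 + 2×1.82 = 9.61 m.
Hydraulic radius R = A/P = 10.87/9.61 = 1.131 m.
Manning's equation: Q = (1/n) A R^(2/3) S^(1/2) = (1/0.025) × 10.87 × 1.131^(2/3) × 0.0011^(1/2) = 15.6 m³/s.

Q = 15.6 m³/s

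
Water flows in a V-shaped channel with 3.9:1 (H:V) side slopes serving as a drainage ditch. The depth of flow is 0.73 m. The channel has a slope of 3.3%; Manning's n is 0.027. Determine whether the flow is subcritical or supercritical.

For a triangular section with side slope z = 3.9: A = zy² = 3.9×0.73² = 2.078 m²; P = 2y√(1+z²) = 2×0.73×4.026 = 5.878 m.
Hydraulic radius R = A/P = 2.078/5.878 = 0.3536 m.
V = (1/n) R^(2/3) √S = (1/0.027) × 0.3536^(2/3) × √0.033 = 3.364 m/s. Hydraulic depth D_h = A/T = 2.078/5.694 = 0.365 m.
Froude number Fr = V/√(g·D_h) = 3.364/√(9.81×0.365) = 1.78, which is greater than 1, so the flow is supercritical.

supercritical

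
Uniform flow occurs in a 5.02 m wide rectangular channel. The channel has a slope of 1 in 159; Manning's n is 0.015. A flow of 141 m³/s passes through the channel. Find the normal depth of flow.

Manning's equation rearranged: A R^(2/3) = nQ / (1·√S) = 0.015 × 141 / (√0.006289) = 26.67.
At y = 2.99 m: A R^(2/3) = 18.47 — short.
At y = 3.98 m: A R^(2/3) = 26.64 — ≈ 26.67.

y_n = 3.98 m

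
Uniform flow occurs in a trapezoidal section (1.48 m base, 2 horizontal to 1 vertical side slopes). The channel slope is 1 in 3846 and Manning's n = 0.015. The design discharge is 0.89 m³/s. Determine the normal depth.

Manning's equation rearranged: A R^(2/3) = nQ / (1·√S) = 0.015 × 0.89 / (√0.00026) = 0.8279.
Trying y = 0.484 m: A R^(2/3) = 0.5602 — short.
Trying y = 0.591 m: A R^(2/3) = 0.8277 — ≈ 0.8279.

y_n = 0.591 m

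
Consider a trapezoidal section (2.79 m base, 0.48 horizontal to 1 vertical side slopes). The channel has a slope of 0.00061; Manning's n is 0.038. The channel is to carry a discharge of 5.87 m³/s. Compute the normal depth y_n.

Manning's equation rearranged: A R^(2/3) = nQ / (1·√S) = 0.038 × 5.87 / (√0.00061) = 9.031.
At y = 2.45 m: A R^(2/3) = 10.86 — over.
At y = 1.59 m: A R^(2/3) = 5.244 — short.
At y = 2.2 m: A R^(2/3) = 9.033 — close enough.

y_n = 2.2 m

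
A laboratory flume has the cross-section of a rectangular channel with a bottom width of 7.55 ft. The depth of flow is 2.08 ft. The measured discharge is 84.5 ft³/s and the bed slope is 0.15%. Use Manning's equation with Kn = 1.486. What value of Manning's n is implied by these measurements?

n = 0.013

Flow area A = b·y = 7.55 × 2.08 = 15.7 ft². Wetted perimeter P = b + 2y = 7.55 + 2×2.08 = 11.71 ft.
Hydraulic radius R = A/P = 15.7/11.71 = 1.341 ft.
Rearranging Manning's equation: n = (1.486/Q) A R^(2/3) S^(1/2) = (1.486/84.5) × 15.7 × 1.341^(2/3) × √0.0015 = 0.013.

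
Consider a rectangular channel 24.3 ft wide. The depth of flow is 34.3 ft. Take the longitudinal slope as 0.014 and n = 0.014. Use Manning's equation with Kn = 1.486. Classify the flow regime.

Flow area A = b·y = 24.3 × 34.3 = 833.5 ft². Wetted perimeter P = b + 2y = 24.3 + 2×34.3 = 92.9 ft.
Hydraulic radius R = A/P = 833.5/92.9 = 8.972 ft.
V = (1.486/n) R^(2/3) √S = (1.486/0.014) × 8.972^(2/3) × √0.014 = 54.23 ft/s. Hydraulic depth D_h = A/T = 833.5/24.3 = 34.3 ft.
Froude number Fr = V/√(g·D_h) = 54.23/√(32.2×34.3) = 1.63, which is greater than 1, so the flow is supercritical.

supercritical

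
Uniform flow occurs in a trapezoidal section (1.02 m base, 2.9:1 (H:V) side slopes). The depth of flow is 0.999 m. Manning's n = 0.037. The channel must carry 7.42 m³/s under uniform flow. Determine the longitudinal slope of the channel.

S = 0.011

With bottom width b = 1.02 m and side slope z = 2.9: A = (b + zy)y = (1.02 + 2.9×0.999)×0.999 = 3.913 m²; P = b + 2y√(1+z²) = 1.02 + 2×0.999×3.068 = 7.149 m.
Hydraulic radius R = A/P = 3.913/7.149 = 0.5474 m.
From Manning's equation, S = [nQ / (1 A R^(2/3))]² = [0.037 × 7.42 / (1 × 3.913 × 0.5474^(2/3))]² = 0.011.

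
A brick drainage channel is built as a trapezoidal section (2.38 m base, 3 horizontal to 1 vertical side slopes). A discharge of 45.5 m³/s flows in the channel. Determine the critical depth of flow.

At critical depth, Q² T / (g A³) = 1, i.e. A³/T = Q²/g = 45.5²/9.81 = 211.
At y = 2.31 m: A³/T = 612.5 — high.
At y = 1.42 m: A³/T = 76.9 — low.
At y = 1.81 m: A³/T = 213.4 — matches.

y_c = 1.81 m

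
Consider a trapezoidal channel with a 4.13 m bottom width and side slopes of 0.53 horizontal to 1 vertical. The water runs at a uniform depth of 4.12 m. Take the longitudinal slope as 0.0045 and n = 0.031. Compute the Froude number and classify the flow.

With bottom width b = 4.13 m and side slope z = 0.53: A = (b + zy)y = (4.13 + 0.53×4.12)×4.12 = 26.01 m²; P = b + 2y√(1+z²) = 4.13 + 2×4.12×1.132 = 13.46 m.
Hydraulic radius R = A/P = 26.01/13.46 = 1.933 m.
V = (1/n) R^(2/3) √S = (1/0.031) × 1.933^(2/3) × √0.0045 = 3.358 m/s. Hydraulic depth D_h = A/T = 26.01/8.497 = 3.061 m.
Froude number Fr = V/√(g·D_h) = 3.358/√(9.81×3.061) = 0.613, which is less than 1, so the flow is subcritical.

subcritical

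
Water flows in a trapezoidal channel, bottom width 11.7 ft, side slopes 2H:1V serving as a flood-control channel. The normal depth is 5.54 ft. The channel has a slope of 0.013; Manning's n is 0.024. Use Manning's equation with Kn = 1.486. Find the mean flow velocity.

V = 16.1 ft/s

With bottom width b = 11.7 ft and side slope z = 2: A = (b + zy)y = (11.7 + 2×5.54)×5.54 = 126.2 ft²; P = b + 2y√(1+z²) = 11.7 + 2×5.54×2.236 = 36.48 ft.
Hydraulic radius R = A/P = 126.2/36.48 = 3.46 ft.
From Manning's equation, V = (1.486/n) R^(2/3) S^(1/2) = (1.486/0.024) × 3.46^(2/3) × 0.013^(1/2) = 16.1 ft/s.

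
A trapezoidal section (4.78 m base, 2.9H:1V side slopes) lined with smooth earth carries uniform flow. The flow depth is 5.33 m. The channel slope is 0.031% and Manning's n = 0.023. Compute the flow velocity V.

V = 1.55 m/s

With bottom width b = 4.78 m and side slope z = 2.9: A = (b + zy)y = (4.78 + 2.9×5.33)×5.33 = 107.9 m²; P = b + 2y√(1+z²) = 4.78 + 2×5.33×3.068 = 37.48 m.
Hydraulic radius R = A/P = 107.9/37.48 = 2.878 m.
From Manning's equation, V = (1/n) R^(2/3) S^(1/2) = (1/0.023) × 2.878^(2/3) × 0.00031^(1/2) = 1.55 m/s.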